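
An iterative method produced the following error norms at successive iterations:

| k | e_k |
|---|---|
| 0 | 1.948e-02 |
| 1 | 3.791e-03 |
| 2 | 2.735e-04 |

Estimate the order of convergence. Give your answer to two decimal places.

p ≈ ln(e_2/e_1) / ln(e_1/e_0)
  = ln(2.735e-04/3.791e-03) / ln(3.791e-03/1.948e-02)
  = ln(0.0721446) / ln(0.19461)
  = -2.62908 / -1.63676 ≈ 1.60627

1.61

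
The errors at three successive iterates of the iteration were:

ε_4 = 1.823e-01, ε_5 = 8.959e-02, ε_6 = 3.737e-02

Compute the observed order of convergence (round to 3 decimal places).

p ≈ ln(ε_6/ε_5) / ln(ε_5/ε_4)
  = ln(3.737e-02/8.959e-02) / ln(8.959e-02/1.823e-01)
  = ln(0.417122) / ln(0.491443)
  = -0.874377 / -0.710409 ≈ 1.230808

1.231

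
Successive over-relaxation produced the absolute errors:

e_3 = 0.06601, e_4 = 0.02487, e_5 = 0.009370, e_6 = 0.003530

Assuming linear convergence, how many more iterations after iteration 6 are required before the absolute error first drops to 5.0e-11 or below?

19

Rate ρ ≈ e_6/e_5 = 0.003530/0.009370 = 0.3767.
After j more steps, e_{6+j} ≈ 0.003530·ρ^j; need ρ^j ≤ 5.0e-11/0.003530 = 1.41643e-08.
j ≥ ln(1.41643e-08)/ln(0.3767) = -18.0725/-0.97631 = 18.511.
So 19 more iterations are needed.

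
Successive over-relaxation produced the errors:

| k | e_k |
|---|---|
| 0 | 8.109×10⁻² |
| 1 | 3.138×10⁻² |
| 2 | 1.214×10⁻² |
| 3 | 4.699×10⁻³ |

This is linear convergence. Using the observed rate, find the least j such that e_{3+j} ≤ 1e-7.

Rate ρ ≈ e_3/e_2 = 4.699×10⁻³/1.214×10⁻² = 0.3871.
After j more steps, e_{3+j} ≈ 4.699×10⁻³·ρ^j; need ρ^j ≤ 1e-7/4.699×10⁻³ = 2.12811e-05.
j ≥ ln(2.12811e-05)/ln(0.3871) = -10.7577/-0.94907 = 11.335.
So 12 more iterations are needed.

12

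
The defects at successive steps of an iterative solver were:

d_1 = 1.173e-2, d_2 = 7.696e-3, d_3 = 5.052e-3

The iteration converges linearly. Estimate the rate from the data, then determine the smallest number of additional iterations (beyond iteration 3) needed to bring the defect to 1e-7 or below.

26

Rate ρ ≈ d_3/d_2 = 5.052e-3/7.696e-3 = 0.6564.
After j more steps, d_{3+j} ≈ 5.052e-3·ρ^j; need ρ^j ≤ 1e-7/5.052e-3 = 1.97941e-05.
j ≥ ln(1.97941e-05)/ln(0.6564) = -10.8301/-0.42098 = 25.726.
So 26 more iterations are needed.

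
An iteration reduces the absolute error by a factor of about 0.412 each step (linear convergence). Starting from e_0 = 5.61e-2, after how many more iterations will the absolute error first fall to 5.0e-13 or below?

29

After k steps, e_k ≈ 5.61e-2·0.412^k.
Need 0.412^k ≤ 5.0e-13/5.61e-2 = 8.91266e-12.
k ≥ ln(8.91266e-12)/ln(0.412) = -25.4435/-0.88673 = 28.694.
Smallest integer k = 29.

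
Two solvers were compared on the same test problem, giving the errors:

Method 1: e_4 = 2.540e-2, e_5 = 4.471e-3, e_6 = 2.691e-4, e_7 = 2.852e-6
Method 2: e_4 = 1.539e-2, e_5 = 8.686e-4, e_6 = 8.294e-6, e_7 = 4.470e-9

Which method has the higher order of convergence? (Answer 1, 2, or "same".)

Method 1: p ≈ ln(2.852e-6/2.691e-4)/ln(2.691e-4/4.471e-3) ≈ 1.62.
Method 2: p ≈ ln(4.470e-9/8.294e-6)/ln(8.294e-6/8.686e-4) ≈ 1.62.
Both orders ≈ 1.6 — effectively the same.

same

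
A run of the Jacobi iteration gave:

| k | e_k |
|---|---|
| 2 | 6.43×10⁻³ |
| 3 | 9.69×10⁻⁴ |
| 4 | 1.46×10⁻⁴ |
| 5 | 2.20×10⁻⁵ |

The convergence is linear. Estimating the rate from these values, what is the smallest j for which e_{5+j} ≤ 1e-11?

Rate ρ ≈ e_5/e_4 = 2.20×10⁻⁵/1.46×10⁻⁴ = 0.1507.
After j more steps, e_{5+j} ≈ 2.20×10⁻⁵·ρ^j; need ρ^j ≤ 1e-11/2.20×10⁻⁵ = 4.54545e-07.
j ≥ ln(4.54545e-07)/ln(0.1507) = -14.6040/-1.89246 = 7.717.
So 8 more iterations are needed.

8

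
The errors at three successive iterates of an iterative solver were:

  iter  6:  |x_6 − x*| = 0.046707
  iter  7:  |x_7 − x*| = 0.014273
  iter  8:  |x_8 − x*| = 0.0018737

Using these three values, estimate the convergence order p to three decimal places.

1.713

p ≈ ln(|x_8 − x*|/|x_7 − x*|) / ln(|x_7 − x*|/|x_6 − x*|)
  = ln(0.0018737/0.014273) / ln(0.014273/0.046707)
  = ln(0.131276) / ln(0.305586)
  = -2.030453 / -1.185524 ≈ 1.712705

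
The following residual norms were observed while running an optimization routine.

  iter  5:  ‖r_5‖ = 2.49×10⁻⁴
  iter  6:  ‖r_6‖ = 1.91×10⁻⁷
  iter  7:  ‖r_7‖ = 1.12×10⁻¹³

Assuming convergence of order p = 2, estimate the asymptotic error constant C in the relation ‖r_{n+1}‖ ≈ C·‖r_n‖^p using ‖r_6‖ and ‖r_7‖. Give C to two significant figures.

3.1

C ≈ ‖r_7‖ / ‖r_6‖^2
  = 1.12×10⁻¹³ / (1.91×10⁻⁷)^2
  = 1.12×10⁻¹³ / 3.6481e-14 ≈ 3.0701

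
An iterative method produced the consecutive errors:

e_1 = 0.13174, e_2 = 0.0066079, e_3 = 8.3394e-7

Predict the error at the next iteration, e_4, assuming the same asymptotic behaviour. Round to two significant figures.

1.7e-18

First estimate the order: p ≈ ln(e_3/e_2) / ln(e_2/e_1) = ln(8.3394e-7/0.0066079)/ln(0.0066079/0.13174) = ln(0.000126203)/ln(0.0501586) ≈ 3.0000.
Then e_4 ≈ e_3·(e_3/e_2)^p = 8.3394e-7·(0.000126203)^3.0000 = 8.3394e-7·2.01006e-12 ≈ 1.676e-18.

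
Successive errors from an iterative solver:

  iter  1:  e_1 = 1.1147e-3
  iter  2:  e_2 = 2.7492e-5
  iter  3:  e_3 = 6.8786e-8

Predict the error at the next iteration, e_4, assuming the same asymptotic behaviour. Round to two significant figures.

First estimate the order: p ≈ ln(e_3/e_2) / ln(e_2/e_1) = ln(6.8786e-8/2.7492e-5)/ln(2.7492e-5/1.1147e-3) = ln(0.00250204)/ln(0.0246631) ≈ 1.6180.
Then e_4 ≈ e_3·(e_3/e_2)^p = 6.8786e-8·(0.00250204)^1.6180 = 6.8786e-8·6.1722e-05 ≈ 4.246e-12.

4.2e-12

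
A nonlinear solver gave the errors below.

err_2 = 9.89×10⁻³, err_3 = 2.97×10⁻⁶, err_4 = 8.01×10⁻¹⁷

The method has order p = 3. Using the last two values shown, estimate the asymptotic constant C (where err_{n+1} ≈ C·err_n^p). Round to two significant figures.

3.1

C ≈ err_4 / err_3^3
  = 8.01×10⁻¹⁷ / (2.97×10⁻⁶)^3
  = 8.01×10⁻¹⁷ / 2.61981e-17 ≈ 3.0575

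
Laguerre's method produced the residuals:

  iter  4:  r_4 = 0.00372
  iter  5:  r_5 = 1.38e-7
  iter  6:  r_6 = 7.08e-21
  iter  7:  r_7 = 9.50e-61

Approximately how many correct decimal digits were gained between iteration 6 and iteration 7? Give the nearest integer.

Digits gained ≈ log₁₀(r_6/r_7) = log₁₀(7.08e-21/9.50e-61) = log₁₀(7.45263e+39) ≈ 39.872.

40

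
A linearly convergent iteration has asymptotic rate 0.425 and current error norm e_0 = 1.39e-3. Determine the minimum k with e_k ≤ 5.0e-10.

After k steps, e_k ≈ 1.39e-3·0.425^k.
Need 0.425^k ≤ 5.0e-10/1.39e-3 = 3.59712e-07.
k ≥ ln(3.59712e-07)/ln(0.425) = -14.8380/-0.85567 = 17.341.
Smallest integer k = 18.

18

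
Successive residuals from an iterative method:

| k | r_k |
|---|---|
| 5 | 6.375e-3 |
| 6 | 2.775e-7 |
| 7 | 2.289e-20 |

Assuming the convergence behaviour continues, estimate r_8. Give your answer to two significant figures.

First estimate the order: p ≈ ln(r_7/r_6) / ln(r_6/r_5) = ln(2.289e-20/2.775e-7)/ln(2.775e-7/6.375e-3) = ln(8.24865e-14)/ln(4.35294e-05) ≈ 3.0000.
Then r_8 ≈ r_7·(r_7/r_6)^p = 2.289e-20·(8.24865e-14)^3.0000 = 2.289e-20·5.6124e-40 ≈ 1.285e-59.

1.3e-59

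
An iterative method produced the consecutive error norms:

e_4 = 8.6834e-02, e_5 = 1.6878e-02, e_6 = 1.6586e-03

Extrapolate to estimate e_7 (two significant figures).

First estimate the order: p ≈ ln(e_6/e_5) / ln(e_5/e_4) = ln(1.6586e-03/1.6878e-02)/ln(1.6878e-02/8.6834e-02) = ln(0.0982699)/ln(0.194371) ≈ 1.4164.
Then e_7 ≈ e_6·(e_6/e_5)^p = 1.6586e-03·(0.0982699)^1.4164 = 1.6586e-03·0.0373994 ≈ 6.203e-05.

6.2e-5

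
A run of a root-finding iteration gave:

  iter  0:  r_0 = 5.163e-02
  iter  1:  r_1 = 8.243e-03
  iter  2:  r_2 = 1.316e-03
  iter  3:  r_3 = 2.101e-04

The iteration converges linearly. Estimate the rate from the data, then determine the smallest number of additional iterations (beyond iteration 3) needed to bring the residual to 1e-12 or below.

11

Rate ρ ≈ r_3/r_2 = 2.101e-04/1.316e-03 = 0.1597.
After j more steps, r_{3+j} ≈ 2.101e-04·ρ^j; need ρ^j ≤ 1e-12/2.101e-04 = 4.75964e-09.
j ≥ ln(4.75964e-09)/ln(0.1597) = -19.1631/-1.83446 = 10.446.
So 11 more iterations are needed.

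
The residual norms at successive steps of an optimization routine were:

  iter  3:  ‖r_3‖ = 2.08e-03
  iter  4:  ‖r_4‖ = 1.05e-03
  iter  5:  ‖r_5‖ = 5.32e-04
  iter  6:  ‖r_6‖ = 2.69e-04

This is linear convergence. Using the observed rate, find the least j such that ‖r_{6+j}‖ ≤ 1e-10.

22

Rate ρ ≈ ‖r_6‖/‖r_5‖ = 2.69e-04/5.32e-04 = 0.5056.
After j more steps, ‖r_{6+j}‖ ≈ 2.69e-04·ρ^j; need ρ^j ≤ 1e-10/2.69e-04 = 3.71747e-07.
j ≥ ln(3.71747e-07)/ln(0.5056) = -14.8051/-0.68201 = 21.708.
So 22 more iterations are needed.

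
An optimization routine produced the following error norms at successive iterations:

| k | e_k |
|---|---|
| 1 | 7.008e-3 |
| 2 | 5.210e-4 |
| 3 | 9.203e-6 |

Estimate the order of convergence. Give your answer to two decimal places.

1.55

p ≈ ln(e_3/e_2) / ln(e_2/e_1)
  = ln(9.203e-6/5.210e-4) / ln(5.210e-4/7.008e-3)
  = ln(0.0176641) / ln(0.0743436)
  = -4.03622 / -2.59906 ≈ 1.55295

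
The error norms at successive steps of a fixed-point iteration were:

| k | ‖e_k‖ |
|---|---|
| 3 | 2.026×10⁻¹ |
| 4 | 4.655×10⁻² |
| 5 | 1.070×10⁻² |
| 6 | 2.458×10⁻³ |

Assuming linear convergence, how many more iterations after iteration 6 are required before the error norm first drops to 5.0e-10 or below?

11

Rate ρ ≈ ‖e_6‖/‖e_5‖ = 2.458×10⁻³/1.070×10⁻² = 0.2297.
After j more steps, ‖e_{6+j}‖ ≈ 2.458×10⁻³·ρ^j; need ρ^j ≤ 5.0e-10/2.458×10⁻³ = 2.03417e-07.
j ≥ ln(2.03417e-07)/ln(0.2297) = -15.4080/-1.47098 = 10.475.
So 11 more iterations are needed.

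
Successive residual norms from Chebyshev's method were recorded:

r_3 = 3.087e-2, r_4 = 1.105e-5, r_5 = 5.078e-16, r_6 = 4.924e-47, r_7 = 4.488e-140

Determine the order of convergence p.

Consecutive ratios: r_7/r_6 = 4.488e-140/4.924e-47 = 9.11454e-94, r_6/r_5 = 4.924e-47/5.078e-16 = 9.69673e-32.
p ≈ ln(9.11454e-94)/ln(9.69673e-32) = -214.2331/-71.4109 ≈ 3.00.
So the convergence is cubic (order 3).

3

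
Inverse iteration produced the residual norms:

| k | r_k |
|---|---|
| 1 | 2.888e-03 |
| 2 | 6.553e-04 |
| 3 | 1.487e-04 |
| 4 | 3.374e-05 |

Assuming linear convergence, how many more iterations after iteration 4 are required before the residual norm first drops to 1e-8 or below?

Rate ρ ≈ r_4/r_3 = 3.374e-05/1.487e-04 = 0.2269.
After j more steps, r_{4+j} ≈ 3.374e-05·ρ^j; need ρ^j ≤ 1e-8/3.374e-05 = 0.000296384.
j ≥ ln(0.000296384)/ln(0.2269) = -8.1239/-1.48325 = 5.477.
So 6 more iterations are needed.

6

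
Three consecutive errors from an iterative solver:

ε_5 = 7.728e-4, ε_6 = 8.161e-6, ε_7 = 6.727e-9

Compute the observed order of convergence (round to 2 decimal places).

1.56

p ≈ ln(ε_7/ε_6) / ln(ε_6/ε_5)
  = ln(6.727e-9/8.161e-6) / ln(8.161e-6/7.728e-4)
  = ln(0.000824286) / ln(0.0105603)
  = -7.10099 / -4.55065 ≈ 1.56043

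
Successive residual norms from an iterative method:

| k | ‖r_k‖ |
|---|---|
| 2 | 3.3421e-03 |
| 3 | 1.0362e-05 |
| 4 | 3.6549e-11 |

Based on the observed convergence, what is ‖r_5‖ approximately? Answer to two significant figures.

First estimate the order: p ≈ ln(‖r_4‖/‖r_3‖) / ln(‖r_3‖/‖r_2‖) = ln(3.6549e-11/1.0362e-05)/ln(1.0362e-05/3.3421e-03) = ln(3.52721e-06)/ln(0.00310045) ≈ 2.1736.
Then ‖r_5‖ ≈ ‖r_4‖·(‖r_4‖/‖r_3‖)^p = 3.6549e-11·(3.52721e-06)^2.1736 = 3.6549e-11·1.40701e-12 ≈ 5.142e-23.

5.1e-23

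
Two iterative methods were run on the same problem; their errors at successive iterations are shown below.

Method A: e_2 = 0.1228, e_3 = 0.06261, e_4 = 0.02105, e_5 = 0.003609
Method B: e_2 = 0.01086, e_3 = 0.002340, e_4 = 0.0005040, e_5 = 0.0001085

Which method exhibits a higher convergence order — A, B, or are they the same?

Method A: p ≈ ln(0.003609/0.02105)/ln(0.02105/0.06261) ≈ 1.62.
Method B: p ≈ ln(0.0001085/0.0005040)/ln(0.0005040/0.002340) ≈ 1.00.
Method A has the higher order (≈1.6 vs ≈1.0).

A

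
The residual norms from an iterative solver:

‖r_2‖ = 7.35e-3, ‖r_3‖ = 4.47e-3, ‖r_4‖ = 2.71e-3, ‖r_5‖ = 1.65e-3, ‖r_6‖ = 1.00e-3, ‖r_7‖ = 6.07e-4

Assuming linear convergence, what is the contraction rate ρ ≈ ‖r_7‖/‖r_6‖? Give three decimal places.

ρ ≈ ‖r_7‖/‖r_6‖ = 6.07e-4/1.00e-3 = 0.60700

0.607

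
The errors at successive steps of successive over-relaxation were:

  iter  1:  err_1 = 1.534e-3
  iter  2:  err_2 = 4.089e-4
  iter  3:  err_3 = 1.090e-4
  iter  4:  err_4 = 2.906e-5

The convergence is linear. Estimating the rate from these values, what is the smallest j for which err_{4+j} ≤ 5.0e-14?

Rate ρ ≈ err_4/err_3 = 2.906e-5/1.090e-4 = 0.2666.
After j more steps, err_{4+j} ≈ 2.906e-5·ρ^j; need ρ^j ≤ 5.0e-14/2.906e-5 = 1.72058e-09.
j ≥ ln(1.72058e-09)/ln(0.2666) = -20.1806/-1.32201 = 15.265.
So 16 more iterations are needed.

16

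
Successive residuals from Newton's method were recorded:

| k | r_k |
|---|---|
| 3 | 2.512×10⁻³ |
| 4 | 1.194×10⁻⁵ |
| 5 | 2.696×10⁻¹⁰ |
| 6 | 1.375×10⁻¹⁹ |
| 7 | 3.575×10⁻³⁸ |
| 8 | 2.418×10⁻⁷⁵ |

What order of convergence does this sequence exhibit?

2

Consecutive ratios: r_8/r_7 = 2.418×10⁻⁷⁵/3.575×10⁻³⁸ = 6.76364e-38, r_7/r_6 = 3.575×10⁻³⁸/1.375×10⁻¹⁹ = 2.6e-19.
p ≈ ln(6.76364e-38)/ln(2.6e-19) = -85.5867/-42.7936 ≈ 2.00.
So the convergence is quadratic (order 2).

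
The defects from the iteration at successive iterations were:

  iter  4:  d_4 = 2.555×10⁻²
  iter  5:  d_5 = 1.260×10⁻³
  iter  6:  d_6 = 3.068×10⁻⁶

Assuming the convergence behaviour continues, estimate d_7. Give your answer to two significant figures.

First estimate the order: p ≈ ln(d_6/d_5) / ln(d_5/d_4) = ln(3.068×10⁻⁶/1.260×10⁻³)/ln(1.260×10⁻³/2.555×10⁻²) = ln(0.00243492)/ln(0.0493151) ≈ 1.9996.
Then d_7 ≈ d_6·(d_6/d_5)^p = 3.068×10⁻⁶·(0.00243492)^1.9996 = 3.068×10⁻⁶·5.94312e-06 ≈ 1.823e-11.

1.8e-11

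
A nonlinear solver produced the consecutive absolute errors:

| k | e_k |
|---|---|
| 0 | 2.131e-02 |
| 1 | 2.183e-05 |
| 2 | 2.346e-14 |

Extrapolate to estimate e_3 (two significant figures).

First estimate the order: p ≈ ln(e_2/e_1) / ln(e_1/e_0) = ln(2.346e-14/2.183e-05)/ln(2.183e-05/2.131e-02) = ln(1.07467e-09)/ln(0.0010244) ≈ 3.0000.
Then e_3 ≈ e_2·(e_2/e_1)^p = 2.346e-14·(1.07467e-09)^3.0000 = 2.346e-14·1.24115e-27 ≈ 2.912e-41.

2.9e-41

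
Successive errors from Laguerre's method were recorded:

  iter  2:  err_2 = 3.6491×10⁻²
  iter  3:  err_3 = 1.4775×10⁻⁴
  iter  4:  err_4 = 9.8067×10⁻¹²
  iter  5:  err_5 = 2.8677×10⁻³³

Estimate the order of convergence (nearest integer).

Consecutive ratios: err_5/err_4 = 2.8677×10⁻³³/9.8067×10⁻¹² = 2.92423e-22, err_4/err_3 = 9.8067×10⁻¹²/1.4775×10⁻⁴ = 6.63736e-08.
p ≈ ln(2.92423e-22)/ln(6.63736e-08) = -49.5838/-16.5280 ≈ 3.00.
So the convergence is cubic (order 3).

3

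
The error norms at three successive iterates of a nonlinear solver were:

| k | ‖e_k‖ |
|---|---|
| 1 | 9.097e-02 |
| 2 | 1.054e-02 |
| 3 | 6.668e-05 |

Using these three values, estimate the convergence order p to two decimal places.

p ≈ ln(‖e_3‖/‖e_2‖) / ln(‖e_2‖/‖e_1‖)
  = ln(6.668e-05/1.054e-02) / ln(1.054e-02/9.097e-02)
  = ln(0.00632638) / ln(0.115862)
  = -5.06303 / -2.15536 ≈ 2.34904

2.35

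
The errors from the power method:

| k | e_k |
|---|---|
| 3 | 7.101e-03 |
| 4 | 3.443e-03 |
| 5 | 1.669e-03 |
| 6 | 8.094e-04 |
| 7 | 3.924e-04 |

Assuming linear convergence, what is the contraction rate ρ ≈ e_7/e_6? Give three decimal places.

ρ ≈ e_7/e_6 = 3.924e-04/8.094e-04 = 0.48480

0.485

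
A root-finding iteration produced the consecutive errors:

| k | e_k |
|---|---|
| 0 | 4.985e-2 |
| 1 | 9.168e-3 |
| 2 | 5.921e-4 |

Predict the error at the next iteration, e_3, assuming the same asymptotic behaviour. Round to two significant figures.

7.0e-6

First estimate the order: p ≈ ln(e_2/e_1) / ln(e_1/e_0) = ln(5.921e-4/9.168e-3)/ln(9.168e-3/4.985e-2) = ln(0.0645833)/ln(0.183912) ≈ 1.6180.
Then e_3 ≈ e_2·(e_2/e_1)^p = 5.921e-4·(0.0645833)^1.6180 = 5.921e-4·0.0118789 ≈ 7.033e-06.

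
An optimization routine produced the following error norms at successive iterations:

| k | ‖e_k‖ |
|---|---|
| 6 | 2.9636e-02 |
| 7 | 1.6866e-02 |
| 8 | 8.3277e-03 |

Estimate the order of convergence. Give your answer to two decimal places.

1.25

p ≈ ln(‖e_8‖/‖e_7‖) / ln(‖e_7‖/‖e_6‖)
  = ln(8.3277e-03/1.6866e-02) / ln(1.6866e-02/2.9636e-02)
  = ln(0.493757) / ln(0.569105)
  = -0.70571 / -0.56369 ≈ 1.25195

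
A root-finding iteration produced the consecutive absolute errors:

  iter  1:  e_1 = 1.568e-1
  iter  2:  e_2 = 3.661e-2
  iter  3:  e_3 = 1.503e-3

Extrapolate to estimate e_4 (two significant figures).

First estimate the order: p ≈ ln(e_3/e_2) / ln(e_2/e_1) = ln(1.503e-3/3.661e-2)/ln(3.661e-2/1.568e-1) = ln(0.0410544)/ln(0.233482) ≈ 2.1949.
Then e_4 ≈ e_3·(e_3/e_2)^p = 1.503e-3·(0.0410544)^2.1949 = 1.503e-3·0.000904614 ≈ 1.36e-06.

1.4e-6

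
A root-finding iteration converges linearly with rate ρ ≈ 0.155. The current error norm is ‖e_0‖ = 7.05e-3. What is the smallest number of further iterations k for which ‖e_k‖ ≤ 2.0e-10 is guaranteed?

10

After k steps, ‖e_k‖ ≈ 7.05e-3·0.155^k.
Need 0.155^k ≤ 2.0e-10/7.05e-3 = 2.83688e-08.
k ≥ ln(2.83688e-08)/ln(0.155) = -17.3780/-1.86433 = 9.321.
Smallest integer k = 10.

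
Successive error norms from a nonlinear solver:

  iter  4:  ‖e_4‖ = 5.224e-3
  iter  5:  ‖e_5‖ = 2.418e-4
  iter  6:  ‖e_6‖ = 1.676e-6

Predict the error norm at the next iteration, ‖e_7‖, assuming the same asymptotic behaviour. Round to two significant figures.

First estimate the order: p ≈ ln(‖e_6‖/‖e_5‖) / ln(‖e_5‖/‖e_4‖) = ln(1.676e-6/2.418e-4)/ln(2.418e-4/5.224e-3) = ln(0.00693135)/ln(0.0462864) ≈ 1.6179.
Then ‖e_7‖ ≈ ‖e_6‖·(‖e_6‖/‖e_5‖)^p = 1.676e-6·(0.00693135)^1.6179 = 1.676e-6·0.000321114 ≈ 5.382e-10.

5.4e-10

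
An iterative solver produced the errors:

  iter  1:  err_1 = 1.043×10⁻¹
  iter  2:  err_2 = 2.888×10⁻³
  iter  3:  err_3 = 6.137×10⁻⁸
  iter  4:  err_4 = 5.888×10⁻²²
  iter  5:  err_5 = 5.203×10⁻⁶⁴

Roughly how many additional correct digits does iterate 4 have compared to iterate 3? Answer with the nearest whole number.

Digits gained ≈ log₁₀(err_3/err_4) = log₁₀(6.137×10⁻⁸/5.888×10⁻²²) = log₁₀(1.04229e+14) ≈ 14.018.

14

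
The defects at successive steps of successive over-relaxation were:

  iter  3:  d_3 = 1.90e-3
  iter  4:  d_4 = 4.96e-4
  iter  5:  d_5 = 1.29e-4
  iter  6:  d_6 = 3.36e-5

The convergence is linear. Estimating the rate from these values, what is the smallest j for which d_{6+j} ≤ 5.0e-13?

Rate ρ ≈ d_6/d_5 = 3.36e-5/1.29e-4 = 0.2605.
After j more steps, d_{6+j} ≈ 3.36e-5·ρ^j; need ρ^j ≤ 5.0e-13/3.36e-5 = 1.4881e-08.
j ≥ ln(1.4881e-08)/ln(0.2605) = -18.0232/-1.34515 = 13.399.
So 14 more iterations are needed.

14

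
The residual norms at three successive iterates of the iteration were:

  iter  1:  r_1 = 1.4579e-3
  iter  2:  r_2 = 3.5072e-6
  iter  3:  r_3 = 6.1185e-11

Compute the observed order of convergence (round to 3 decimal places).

p ≈ ln(r_3/r_2) / ln(r_2/r_1)
  = ln(6.1185e-11/3.5072e-6) / ln(3.5072e-6/1.4579e-3)
  = ln(1.74455e-05) / ln(0.00240565)
  = -10.956429 / -6.029935 ≈ 1.817006

1.817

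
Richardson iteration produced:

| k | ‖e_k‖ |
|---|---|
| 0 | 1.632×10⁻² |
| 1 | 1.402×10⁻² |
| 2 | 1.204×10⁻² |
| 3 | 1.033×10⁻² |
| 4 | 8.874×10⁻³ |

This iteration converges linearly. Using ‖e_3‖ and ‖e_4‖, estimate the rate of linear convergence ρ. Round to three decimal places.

0.859

ρ ≈ ‖e_4‖/‖e_3‖ = 8.874×10⁻³/1.033×10⁻² = 0.85905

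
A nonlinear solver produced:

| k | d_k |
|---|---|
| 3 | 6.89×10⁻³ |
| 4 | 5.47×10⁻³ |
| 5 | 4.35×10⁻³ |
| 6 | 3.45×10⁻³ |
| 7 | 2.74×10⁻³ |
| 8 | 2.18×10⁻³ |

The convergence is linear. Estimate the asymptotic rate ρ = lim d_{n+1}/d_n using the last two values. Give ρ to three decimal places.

ρ ≈ d_8/d_7 = 2.18×10⁻³/2.74×10⁻³ = 0.79562

0.796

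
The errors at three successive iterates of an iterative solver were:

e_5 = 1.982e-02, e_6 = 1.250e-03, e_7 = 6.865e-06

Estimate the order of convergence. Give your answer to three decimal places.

1.883

p ≈ ln(e_7/e_6) / ln(e_6/e_5)
  = ln(6.865e-06/1.250e-03) / ln(1.250e-03/1.982e-02)
  = ln(0.005492) / ln(0.0630676)
  = -5.204463 / -2.763548 ≈ 1.883254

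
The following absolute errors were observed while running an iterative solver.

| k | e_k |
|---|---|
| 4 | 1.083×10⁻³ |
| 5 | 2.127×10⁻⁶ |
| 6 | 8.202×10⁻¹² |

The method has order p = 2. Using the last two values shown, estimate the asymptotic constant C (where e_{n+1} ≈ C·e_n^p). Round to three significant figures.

1.81

C ≈ e_6 / e_5^2
  = 8.202×10⁻¹² / (2.127×10⁻⁶)^2
  = 8.202×10⁻¹² / 4.52413e-12 ≈ 1.8129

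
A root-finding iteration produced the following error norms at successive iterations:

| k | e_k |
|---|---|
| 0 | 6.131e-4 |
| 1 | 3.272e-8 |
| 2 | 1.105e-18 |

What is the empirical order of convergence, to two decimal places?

p ≈ ln(e_2/e_1) / ln(e_1/e_0)
  = ln(1.105e-18/3.272e-8) / ln(3.272e-8/6.131e-4)
  = ln(3.37714e-11) / ln(5.33681e-05)
  = -24.11141 / -9.83830 ≈ 2.45077

2.45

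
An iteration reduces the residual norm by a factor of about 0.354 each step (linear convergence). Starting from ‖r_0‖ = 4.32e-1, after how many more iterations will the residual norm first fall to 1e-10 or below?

After k steps, ‖r_k‖ ≈ 4.32e-1·0.354^k.
Need 0.354^k ≤ 1e-10/4.32e-1 = 2.31481e-10.
k ≥ ln(2.31481e-10)/ln(0.354) = -22.1865/-1.03846 = 21.365.
Smallest integer k = 22.

22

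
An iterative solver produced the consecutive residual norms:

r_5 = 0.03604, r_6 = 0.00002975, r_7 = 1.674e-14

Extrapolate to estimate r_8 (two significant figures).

3.0e-42

First estimate the order: p ≈ ln(r_7/r_6) / ln(r_6/r_5) = ln(1.674e-14/0.00002975)/ln(0.00002975/0.03604) = ln(5.62689e-10)/ln(0.000825472) ≈ 2.9999.
Then r_8 ≈ r_7·(r_7/r_6)^p = 1.674e-14·(5.62689e-10)^2.9999 = 1.674e-14·1.78538e-28 ≈ 2.989e-42.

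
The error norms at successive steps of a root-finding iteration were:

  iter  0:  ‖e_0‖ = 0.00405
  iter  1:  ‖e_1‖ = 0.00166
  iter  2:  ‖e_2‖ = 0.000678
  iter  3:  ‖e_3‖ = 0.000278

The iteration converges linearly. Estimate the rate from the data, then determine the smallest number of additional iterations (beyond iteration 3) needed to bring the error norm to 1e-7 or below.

Rate ρ ≈ ‖e_3‖/‖e_2‖ = 0.000278/0.000678 = 0.4100.
After j more steps, ‖e_{3+j}‖ ≈ 0.000278·ρ^j; need ρ^j ≤ 1e-7/0.000278 = 0.000359712.
j ≥ ln(0.000359712)/ln(0.4100) = -7.9302/-0.89160 = 8.894.
So 9 more iterations are needed.

9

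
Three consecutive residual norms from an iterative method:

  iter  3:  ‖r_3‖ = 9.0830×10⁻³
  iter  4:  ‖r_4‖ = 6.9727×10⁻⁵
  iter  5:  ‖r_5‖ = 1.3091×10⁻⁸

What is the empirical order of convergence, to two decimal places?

1.76

p ≈ ln(‖r_5‖/‖r_4‖) / ln(‖r_4‖/‖r_3‖)
  = ln(1.3091×10⁻⁸/6.9727×10⁻⁵) / ln(6.9727×10⁻⁵/9.0830×10⁻³)
  = ln(0.000187746) / ln(0.00767665)
  = -8.58042 / -4.86957 ≈ 1.76205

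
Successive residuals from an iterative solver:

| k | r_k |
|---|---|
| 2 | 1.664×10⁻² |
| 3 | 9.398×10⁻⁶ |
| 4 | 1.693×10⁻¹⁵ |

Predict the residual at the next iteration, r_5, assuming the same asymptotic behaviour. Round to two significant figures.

First estimate the order: p ≈ ln(r_4/r_3) / ln(r_3/r_2) = ln(1.693×10⁻¹⁵/9.398×10⁻⁶)/ln(9.398×10⁻⁶/1.664×10⁻²) = ln(1.80145e-10)/ln(0.000564784) ≈ 3.0000.
Then r_5 ≈ r_4·(r_4/r_3)^p = 1.693×10⁻¹⁵·(1.80145e-10)^3.0000 = 1.693×10⁻¹⁵·5.84611e-30 ≈ 9.897e-45.

9.9e-45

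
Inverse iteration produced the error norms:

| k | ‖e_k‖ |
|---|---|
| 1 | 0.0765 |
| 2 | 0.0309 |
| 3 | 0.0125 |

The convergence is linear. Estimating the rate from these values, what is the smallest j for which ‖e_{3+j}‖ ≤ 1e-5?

8

Rate ρ ≈ ‖e_3‖/‖e_2‖ = 0.0125/0.0309 = 0.4045.
After j more steps, ‖e_{3+j}‖ ≈ 0.0125·ρ^j; need ρ^j ≤ 1e-5/0.0125 = 0.0008.
j ≥ ln(0.0008)/ln(0.4045) = -7.1309/-0.90510 = 7.879.
So 8 more iterations are needed.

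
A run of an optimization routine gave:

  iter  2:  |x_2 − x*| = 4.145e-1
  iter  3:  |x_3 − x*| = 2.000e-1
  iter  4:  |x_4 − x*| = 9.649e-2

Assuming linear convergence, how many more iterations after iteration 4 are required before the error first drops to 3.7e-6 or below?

Rate ρ ≈ |x_4 − x*|/|x_3 − x*| = 9.649e-2/2.000e-1 = 0.4824.
After j more steps, |x_{4+j} − x*| ≈ 9.649e-2·ρ^j; need ρ^j ≤ 3.7e-6/9.649e-2 = 3.83459e-05.
j ≥ ln(3.83459e-05)/ln(0.4824) = -10.1689/-0.72898 = 13.949.
So 14 more iterations are needed.

14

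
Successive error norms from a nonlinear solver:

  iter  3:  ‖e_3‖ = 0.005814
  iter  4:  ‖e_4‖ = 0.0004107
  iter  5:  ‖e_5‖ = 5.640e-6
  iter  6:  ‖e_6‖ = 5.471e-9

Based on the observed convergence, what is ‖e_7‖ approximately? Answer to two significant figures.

First estimate the order: p ≈ ln(‖e_6‖/‖e_5‖) / ln(‖e_5‖/‖e_4‖) = ln(5.471e-9/5.640e-6)/ln(5.640e-6/0.0004107) = ln(0.000970035)/ln(0.0137327) ≈ 1.6181.
Then ‖e_7‖ ≈ ‖e_6‖·(‖e_6‖/‖e_5‖)^p = 5.471e-9·(0.000970035)^1.6181 = 5.471e-9·1.33144e-05 ≈ 7.284e-14.

7.3e-14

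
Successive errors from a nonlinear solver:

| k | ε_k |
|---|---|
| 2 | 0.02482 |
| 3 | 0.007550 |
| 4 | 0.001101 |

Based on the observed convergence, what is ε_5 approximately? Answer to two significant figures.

4.9e-5

First estimate the order: p ≈ ln(ε_4/ε_3) / ln(ε_3/ε_2) = ln(0.001101/0.007550)/ln(0.007550/0.02482) = ln(0.145828)/ln(0.30419) ≈ 1.6178.
Then ε_5 ≈ ε_4·(ε_4/ε_3)^p = 0.001101·(0.145828)^1.6178 = 0.001101·0.0443876 ≈ 4.887e-05.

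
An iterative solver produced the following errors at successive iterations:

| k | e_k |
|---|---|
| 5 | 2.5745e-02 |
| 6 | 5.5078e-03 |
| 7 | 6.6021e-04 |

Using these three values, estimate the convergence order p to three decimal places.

p ≈ ln(e_7/e_6) / ln(e_6/e_5)
  = ln(6.6021e-04/5.5078e-03) / ln(5.5078e-03/2.5745e-02)
  = ln(0.119868) / ln(0.213937)
  = -2.121364 / -1.542074 ≈ 1.375656

1.376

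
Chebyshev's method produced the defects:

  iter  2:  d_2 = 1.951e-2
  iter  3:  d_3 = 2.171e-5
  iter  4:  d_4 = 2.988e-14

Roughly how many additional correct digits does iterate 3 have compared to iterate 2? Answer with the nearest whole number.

3

Digits gained ≈ log₁₀(d_2/d_3) = log₁₀(1.951e-2/2.171e-5) = log₁₀(898.664) ≈ 2.954.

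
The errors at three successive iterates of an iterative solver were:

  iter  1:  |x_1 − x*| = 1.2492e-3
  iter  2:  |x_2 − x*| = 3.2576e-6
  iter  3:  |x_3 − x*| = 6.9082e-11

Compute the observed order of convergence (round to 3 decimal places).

1.809

p ≈ ln(|x_3 − x*|/|x_2 − x*|) / ln(|x_2 − x*|/|x_1 − x*|)
  = ln(6.9082e-11/3.2576e-6) / ln(3.2576e-6/1.2492e-3)
  = ln(2.12064e-05) / ln(0.00260775)
  = -10.761208 / -5.949267 ≈ 1.808829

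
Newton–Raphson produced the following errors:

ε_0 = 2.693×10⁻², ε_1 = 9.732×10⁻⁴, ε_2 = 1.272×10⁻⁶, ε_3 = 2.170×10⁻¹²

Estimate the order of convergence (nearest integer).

Consecutive ratios: ε_3/ε_2 = 2.170×10⁻¹²/1.272×10⁻⁶ = 1.70597e-06, ε_2/ε_1 = 1.272×10⁻⁶/9.732×10⁻⁴ = 0.00130703.
p ≈ ln(1.70597e-06)/ln(0.00130703) = -13.2814/-6.6400 ≈ 2.00.
So the convergence is quadratic (order 2).

2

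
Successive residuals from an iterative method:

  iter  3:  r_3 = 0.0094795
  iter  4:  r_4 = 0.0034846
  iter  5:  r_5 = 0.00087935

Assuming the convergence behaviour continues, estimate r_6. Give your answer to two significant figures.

First estimate the order: p ≈ ln(r_5/r_4) / ln(r_4/r_3) = ln(0.00087935/0.0034846)/ln(0.0034846/0.0094795) = ln(0.252353)/ln(0.367593) ≈ 1.3759.
Then r_6 ≈ r_5·(r_5/r_4)^p = 0.00087935·(0.252353)^1.3759 = 0.00087935·0.150392 ≈ 0.0001322.

1.3e-4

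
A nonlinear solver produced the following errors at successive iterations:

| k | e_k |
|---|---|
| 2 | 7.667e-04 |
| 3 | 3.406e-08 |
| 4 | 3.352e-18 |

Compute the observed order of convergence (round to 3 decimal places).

2.299

p ≈ ln(e_4/e_3) / ln(e_3/e_2)
  = ln(3.352e-18/3.406e-08) / ln(3.406e-08/7.667e-04)
  = ln(9.84146e-11) / ln(4.44242e-05)
  = -23.041832 / -10.021726 ≈ 2.299188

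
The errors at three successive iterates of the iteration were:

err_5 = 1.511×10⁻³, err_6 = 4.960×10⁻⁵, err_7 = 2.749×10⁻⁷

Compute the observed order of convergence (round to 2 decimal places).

p ≈ ln(err_7/err_6) / ln(err_6/err_5)
  = ln(2.749×10⁻⁷/4.960×10⁻⁵) / ln(4.960×10⁻⁵/1.511×10⁻³)
  = ln(0.00554234) / ln(0.0328259)
  = -5.19534 / -3.41654 ≈ 1.52064

1.52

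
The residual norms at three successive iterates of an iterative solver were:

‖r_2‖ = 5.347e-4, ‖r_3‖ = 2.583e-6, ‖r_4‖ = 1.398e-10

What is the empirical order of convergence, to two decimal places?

p ≈ ln(‖r_4‖/‖r_3‖) / ln(‖r_3‖/‖r_2‖)
  = ln(1.398e-10/2.583e-6) / ln(2.583e-6/5.347e-4)
  = ln(5.41231e-05) / ln(0.00483075)
  = -9.82425 / -5.33275 ≈ 1.84225

1.84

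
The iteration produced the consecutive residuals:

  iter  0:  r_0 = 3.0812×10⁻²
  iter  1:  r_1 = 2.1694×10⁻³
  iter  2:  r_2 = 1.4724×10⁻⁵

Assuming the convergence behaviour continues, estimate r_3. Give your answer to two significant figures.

1.2e-9

First estimate the order: p ≈ ln(r_2/r_1) / ln(r_1/r_0) = ln(1.4724×10⁻⁵/2.1694×10⁻³)/ln(2.1694×10⁻³/3.0812×10⁻²) = ln(0.00678713)/ln(0.0704076) ≈ 1.8816.
Then r_3 ≈ r_2·(r_2/r_1)^p = 1.4724×10⁻⁵·(0.00678713)^1.8816 = 1.4724×10⁻⁵·8.31957e-05 ≈ 1.225e-09.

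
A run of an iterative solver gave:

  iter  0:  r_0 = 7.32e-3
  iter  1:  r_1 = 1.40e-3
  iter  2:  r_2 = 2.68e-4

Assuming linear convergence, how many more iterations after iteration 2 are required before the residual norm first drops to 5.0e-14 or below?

Rate ρ ≈ r_2/r_1 = 2.68e-4/1.40e-3 = 0.1914.
After j more steps, r_{2+j} ≈ 2.68e-4·ρ^j; need ρ^j ≤ 5.0e-14/2.68e-4 = 1.86567e-10.
j ≥ ln(1.86567e-10)/ln(0.1914) = -22.4022/-1.65339 = 13.549.
So 14 more iterations are needed.

14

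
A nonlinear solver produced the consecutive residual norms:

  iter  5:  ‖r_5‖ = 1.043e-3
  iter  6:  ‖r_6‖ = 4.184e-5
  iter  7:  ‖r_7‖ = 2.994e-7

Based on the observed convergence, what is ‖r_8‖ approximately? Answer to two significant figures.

1.5e-10

First estimate the order: p ≈ ln(‖r_7‖/‖r_6‖) / ln(‖r_6‖/‖r_5‖) = ln(2.994e-7/4.184e-5)/ln(4.184e-5/1.043e-3) = ln(0.00715583)/ln(0.0401151) ≈ 1.5360.
Then ‖r_8‖ ≈ ‖r_7‖·(‖r_7‖/‖r_6‖)^p = 2.994e-7·(0.00715583)^1.5360 = 2.994e-7·0.000506708 ≈ 1.517e-10.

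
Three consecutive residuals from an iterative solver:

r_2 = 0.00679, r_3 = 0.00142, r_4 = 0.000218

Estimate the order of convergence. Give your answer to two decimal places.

p ≈ ln(r_4/r_3) / ln(r_3/r_2)
  = ln(0.000218/0.00142) / ln(0.00142/0.00679)
  = ln(0.153521) / ln(0.209131)
  = -1.87392 / -1.56479 ≈ 1.19755

1.20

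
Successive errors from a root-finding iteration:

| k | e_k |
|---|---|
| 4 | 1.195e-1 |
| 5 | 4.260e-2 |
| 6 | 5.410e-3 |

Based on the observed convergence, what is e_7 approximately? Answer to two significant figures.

8.7e-5

First estimate the order: p ≈ ln(e_6/e_5) / ln(e_5/e_4) = ln(5.410e-3/4.260e-2)/ln(4.260e-2/1.195e-1) = ln(0.126995)/ln(0.356485) ≈ 2.0007.
Then e_7 ≈ e_6·(e_6/e_5)^p = 5.410e-3·(0.126995)^2.0007 = 5.410e-3·0.0161044 ≈ 8.712e-05.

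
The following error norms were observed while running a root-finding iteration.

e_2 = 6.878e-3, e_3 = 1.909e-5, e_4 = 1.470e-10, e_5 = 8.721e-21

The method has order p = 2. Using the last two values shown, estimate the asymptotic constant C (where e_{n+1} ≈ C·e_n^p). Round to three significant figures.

0.404

C ≈ e_5 / e_4^2
  = 8.721e-21 / (1.470e-10)^2
  = 8.721e-21 / 2.1609e-20 ≈ 0.40358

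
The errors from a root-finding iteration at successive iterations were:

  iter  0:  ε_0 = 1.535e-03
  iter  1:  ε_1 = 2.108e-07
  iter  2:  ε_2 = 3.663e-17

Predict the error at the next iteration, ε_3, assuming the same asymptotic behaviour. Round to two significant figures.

First estimate the order: p ≈ ln(ε_2/ε_1) / ln(ε_1/ε_0) = ln(3.663e-17/2.108e-07)/ln(2.108e-07/1.535e-03) = ln(1.73767e-10)/ln(0.000137329) ≈ 2.5270.
Then ε_3 ≈ ε_2·(ε_2/ε_1)^p = 3.663e-17·(1.73767e-10)^2.5270 = 3.663e-17·2.16969e-25 ≈ 7.948e-42.

7.9e-42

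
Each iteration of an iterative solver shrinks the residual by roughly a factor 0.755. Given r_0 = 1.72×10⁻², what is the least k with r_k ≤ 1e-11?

76

After k steps, r_k ≈ 1.72×10⁻²·0.755^k.
Need 0.755^k ≤ 1e-11/1.72×10⁻² = 5.81395e-10.
k ≥ ln(5.81395e-10)/ln(0.755) = -21.2656/-0.28104 = 75.668.
Smallest integer k = 76.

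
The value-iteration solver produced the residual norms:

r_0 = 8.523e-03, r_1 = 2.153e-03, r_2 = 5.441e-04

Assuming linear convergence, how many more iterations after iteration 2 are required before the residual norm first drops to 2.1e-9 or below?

Rate ρ ≈ r_2/r_1 = 5.441e-04/2.153e-03 = 0.2527.
After j more steps, r_{2+j} ≈ 5.441e-04·ρ^j; need ρ^j ≤ 2.1e-9/5.441e-04 = 3.85958e-06.
j ≥ ln(3.85958e-06)/ln(0.2527) = -12.4650/-1.37555 = 9.062.
So 10 more iterations are needed.

10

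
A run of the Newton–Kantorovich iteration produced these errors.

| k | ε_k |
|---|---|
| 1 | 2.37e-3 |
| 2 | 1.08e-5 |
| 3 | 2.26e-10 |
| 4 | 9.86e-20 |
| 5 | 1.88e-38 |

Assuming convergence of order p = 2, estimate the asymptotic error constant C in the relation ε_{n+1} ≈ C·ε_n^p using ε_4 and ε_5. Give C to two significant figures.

1.9

C ≈ ε_5 / ε_4^2
  = 1.88e-38 / (9.86e-20)^2
  = 1.88e-38 / 9.72196e-39 ≈ 1.9338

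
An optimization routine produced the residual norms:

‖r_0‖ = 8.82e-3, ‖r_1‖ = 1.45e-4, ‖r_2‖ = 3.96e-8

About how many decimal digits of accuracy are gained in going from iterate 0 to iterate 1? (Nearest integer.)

2

Digits gained ≈ log₁₀(‖r_0‖/‖r_1‖) = log₁₀(8.82e-3/1.45e-4) = log₁₀(60.8276) ≈ 1.784.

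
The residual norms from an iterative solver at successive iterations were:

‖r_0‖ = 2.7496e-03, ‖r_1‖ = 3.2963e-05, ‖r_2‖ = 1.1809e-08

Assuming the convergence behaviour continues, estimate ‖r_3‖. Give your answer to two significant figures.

7.8e-15

First estimate the order: p ≈ ln(‖r_2‖/‖r_1‖) / ln(‖r_1‖/‖r_0‖) = ln(1.1809e-08/3.2963e-05)/ln(3.2963e-05/2.7496e-03) = ln(0.00035825)/ln(0.0119883) ≈ 1.7935.
Then ‖r_3‖ ≈ ‖r_2‖·(‖r_2‖/‖r_1‖)^p = 1.1809e-08·(0.00035825)^1.7935 = 1.1809e-08·6.60591e-07 ≈ 7.801e-15.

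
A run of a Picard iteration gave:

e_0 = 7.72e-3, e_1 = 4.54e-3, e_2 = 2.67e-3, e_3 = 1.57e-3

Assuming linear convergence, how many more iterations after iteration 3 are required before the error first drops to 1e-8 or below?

23

Rate ρ ≈ e_3/e_2 = 1.57e-3/2.67e-3 = 0.5880.
After j more steps, e_{3+j} ≈ 1.57e-3·ρ^j; need ρ^j ≤ 1e-8/1.57e-3 = 6.36943e-06.
j ≥ ln(6.36943e-06)/ln(0.5880) = -11.9640/-0.53103 = 22.530.
So 23 more iterations are needed.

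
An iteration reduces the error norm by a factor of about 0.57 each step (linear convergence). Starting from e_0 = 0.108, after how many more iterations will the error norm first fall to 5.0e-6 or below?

18

After k steps, e_k ≈ 0.108·0.57^k.
Need 0.57^k ≤ 5.0e-6/0.108 = 4.62963e-05.
k ≥ ln(4.62963e-05)/ln(0.57) = -9.9804/-0.56212 = 17.755.
Smallest integer k = 18.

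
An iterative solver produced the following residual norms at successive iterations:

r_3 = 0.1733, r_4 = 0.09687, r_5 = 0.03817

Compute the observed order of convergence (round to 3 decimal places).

p ≈ ln(r_5/r_4) / ln(r_4/r_3)
  = ln(0.03817/0.09687) / ln(0.09687/0.1733)
  = ln(0.394033) / ln(0.558973)
  = -0.931321 / -0.581654 ≈ 1.601160

1.601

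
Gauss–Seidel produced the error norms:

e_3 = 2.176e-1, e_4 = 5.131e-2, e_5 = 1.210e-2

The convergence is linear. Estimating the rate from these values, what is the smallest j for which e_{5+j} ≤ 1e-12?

Rate ρ ≈ e_5/e_4 = 1.210e-2/5.131e-2 = 0.2358.
After j more steps, e_{5+j} ≈ 1.210e-2·ρ^j; need ρ^j ≤ 1e-12/1.210e-2 = 8.26446e-11.
j ≥ ln(8.26446e-11)/ln(0.2358) = -23.2165/-1.44477 = 16.069.
So 17 more iterations are needed.

17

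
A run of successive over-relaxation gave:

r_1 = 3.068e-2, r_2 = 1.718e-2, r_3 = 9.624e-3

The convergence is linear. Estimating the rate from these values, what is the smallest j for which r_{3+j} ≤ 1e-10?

Rate ρ ≈ r_3/r_2 = 9.624e-3/1.718e-2 = 0.5602.
After j more steps, r_{3+j} ≈ 9.624e-3·ρ^j; need ρ^j ≤ 1e-10/9.624e-3 = 1.03907e-08.
j ≥ ln(1.03907e-08)/ln(0.5602) = -18.3824/-0.57946 = 31.723.
So 32 more iterations are needed.

32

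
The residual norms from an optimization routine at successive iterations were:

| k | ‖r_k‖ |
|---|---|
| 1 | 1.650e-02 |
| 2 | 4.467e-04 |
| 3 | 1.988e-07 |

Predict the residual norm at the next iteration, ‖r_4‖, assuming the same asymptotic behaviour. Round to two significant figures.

1.4e-14

First estimate the order: p ≈ ln(‖r_3‖/‖r_2‖) / ln(‖r_2‖/‖r_1‖) = ln(1.988e-07/4.467e-04)/ln(4.467e-04/1.650e-02) = ln(0.000445041)/ln(0.0270727) ≈ 2.1382.
Then ‖r_4‖ ≈ ‖r_3‖·(‖r_3‖/‖r_2‖)^p = 1.988e-07·(0.000445041)^2.1382 = 1.988e-07·6.81725e-08 ≈ 1.355e-14.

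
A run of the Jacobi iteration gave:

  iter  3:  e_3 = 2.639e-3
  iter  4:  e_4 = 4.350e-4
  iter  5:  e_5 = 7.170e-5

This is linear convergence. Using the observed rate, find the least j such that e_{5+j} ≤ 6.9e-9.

6

Rate ρ ≈ e_5/e_4 = 7.170e-5/4.350e-4 = 0.1648.
After j more steps, e_{5+j} ≈ 7.170e-5·ρ^j; need ρ^j ≤ 6.9e-9/7.170e-5 = 9.62343e-05.
j ≥ ln(9.62343e-05)/ln(0.1648) = -9.2487/-1.80302 = 5.130.
So 6 more iterations are needed.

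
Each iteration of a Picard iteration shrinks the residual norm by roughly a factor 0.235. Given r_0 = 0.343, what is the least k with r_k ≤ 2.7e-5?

After k steps, r_k ≈ 0.343·0.235^k.
Need 0.235^k ≤ 2.7e-5/0.343 = 7.87172e-05.
k ≥ ln(7.87172e-05)/ln(0.235) = -9.4496/-1.44817 = 6.525.
Smallest integer k = 7.

7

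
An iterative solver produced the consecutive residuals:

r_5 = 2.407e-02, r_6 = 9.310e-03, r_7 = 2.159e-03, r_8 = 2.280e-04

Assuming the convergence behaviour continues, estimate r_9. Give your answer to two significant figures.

7.2e-6

First estimate the order: p ≈ ln(r_8/r_7) / ln(r_7/r_6) = ln(2.280e-04/2.159e-03)/ln(2.159e-03/9.310e-03) = ln(0.105604)/ln(0.231901) ≈ 1.5382.
Then r_9 ≈ r_8·(r_8/r_7)^p = 2.280e-04·(0.105604)^1.5382 = 2.280e-04·0.0314938 ≈ 7.181e-06.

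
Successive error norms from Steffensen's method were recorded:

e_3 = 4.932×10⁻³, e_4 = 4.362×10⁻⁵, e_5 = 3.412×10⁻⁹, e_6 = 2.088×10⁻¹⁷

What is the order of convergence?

Consecutive ratios: e_6/e_5 = 2.088×10⁻¹⁷/3.412×10⁻⁹ = 6.11958e-09, e_5/e_4 = 3.412×10⁻⁹/4.362×10⁻⁵ = 7.8221e-05.
p ≈ ln(6.11958e-09)/ln(7.8221e-05) = -18.9118/-9.4560 ≈ 2.00.
So the convergence is quadratic (order 2).

2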